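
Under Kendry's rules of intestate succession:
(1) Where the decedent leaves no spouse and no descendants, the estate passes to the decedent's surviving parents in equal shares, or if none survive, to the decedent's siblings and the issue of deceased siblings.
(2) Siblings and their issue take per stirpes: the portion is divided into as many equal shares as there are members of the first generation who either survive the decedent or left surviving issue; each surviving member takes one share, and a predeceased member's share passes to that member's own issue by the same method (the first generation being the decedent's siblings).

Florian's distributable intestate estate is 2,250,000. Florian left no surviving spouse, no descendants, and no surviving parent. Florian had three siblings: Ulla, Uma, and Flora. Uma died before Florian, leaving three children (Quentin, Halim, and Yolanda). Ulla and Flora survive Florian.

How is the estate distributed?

Ulla: 750,000; Quentin: 250,000; Halim: 250,000; Yolanda: 250,000; Flora: 750,000

The entire 2,250,000 passes to the siblings and their issue.
That amount (2,250,000) is divided into 3 shares of 750,000: Ulla and Flora each take 750,000; Uma's 750,000 share passes to Uma's issue.
Uma's share (750,000) is divided into 3 shares of 250,000: Quentin, Halim, and Yolanda each take 250,000.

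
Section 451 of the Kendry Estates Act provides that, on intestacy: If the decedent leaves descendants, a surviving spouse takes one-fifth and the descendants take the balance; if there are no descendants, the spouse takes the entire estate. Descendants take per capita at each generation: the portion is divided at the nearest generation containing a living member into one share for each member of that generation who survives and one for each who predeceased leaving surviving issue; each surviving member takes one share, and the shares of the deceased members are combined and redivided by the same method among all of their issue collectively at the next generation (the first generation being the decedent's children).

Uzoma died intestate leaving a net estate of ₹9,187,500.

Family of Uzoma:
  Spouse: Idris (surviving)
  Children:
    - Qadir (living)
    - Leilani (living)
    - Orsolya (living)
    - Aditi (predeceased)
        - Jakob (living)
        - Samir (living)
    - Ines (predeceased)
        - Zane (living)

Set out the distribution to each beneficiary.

Idris takes one-fifth of ₹9,187,500 = ₹1,837,500. The remaining ₹7,350,000 passes to the descendants.
The descendants' portion (₹7,350,000) is divided at the children's generation into 5 shares of ₹1,470,000. Qadir, Leilani, and Orsolya each take ₹1,470,000. The 2 shares of the deceased (Aditi and Ines) are combined into a pool of ₹2,940,000.
That pool (₹2,940,000) is divided at the grandchildren's generation equally among Jakob, Samir, and Zane: ₹980,000 each.

Idris: ₹1,837,500; Qadir: ₹1,470,000; Leilani: ₹1,470,000; Orsolya: ₹1,470,000; Jakob: ₹980,000; Samir: ₹980,000; Zane: ₹980,000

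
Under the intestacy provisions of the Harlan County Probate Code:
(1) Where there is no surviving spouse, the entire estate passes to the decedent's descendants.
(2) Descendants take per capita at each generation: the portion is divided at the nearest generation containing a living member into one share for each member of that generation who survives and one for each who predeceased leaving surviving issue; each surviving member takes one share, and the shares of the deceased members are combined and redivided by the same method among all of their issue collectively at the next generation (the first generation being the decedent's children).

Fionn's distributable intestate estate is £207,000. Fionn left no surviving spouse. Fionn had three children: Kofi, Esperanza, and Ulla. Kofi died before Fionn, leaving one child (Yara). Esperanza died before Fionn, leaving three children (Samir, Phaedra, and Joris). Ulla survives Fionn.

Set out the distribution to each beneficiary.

The entire £207,000 passes to the descendants.
That amount (£207,000) is divided at the children's generation into 3 shares of £69,000. Ulla takes £69,000. The 2 shares of the deceased (Kofi and Esperanza) are combined into a pool of £138,000.
That pool (£138,000) is divided at the grandchildren's generation equally among Yara, Samir, Phaedra, and Joris: £34,500 each.

Yara: £34,500; Samir: £34,500; Phaedra: £34,500; Joris: £34,500; Ulla: £69,000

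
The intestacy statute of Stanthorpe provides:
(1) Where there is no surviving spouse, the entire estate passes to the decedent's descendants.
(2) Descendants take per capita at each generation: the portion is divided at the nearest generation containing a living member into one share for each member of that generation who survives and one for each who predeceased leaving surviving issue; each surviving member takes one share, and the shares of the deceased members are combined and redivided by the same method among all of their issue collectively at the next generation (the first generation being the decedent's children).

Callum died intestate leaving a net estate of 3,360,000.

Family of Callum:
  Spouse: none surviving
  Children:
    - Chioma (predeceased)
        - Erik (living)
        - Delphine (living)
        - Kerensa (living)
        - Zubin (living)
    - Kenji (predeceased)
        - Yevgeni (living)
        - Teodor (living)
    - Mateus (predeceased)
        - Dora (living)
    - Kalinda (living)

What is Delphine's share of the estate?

The entire 3,360,000 passes to the descendants.
That amount (3,360,000) is divided at the children's generation into 4 shares of 840,000. Kalinda takes 840,000. The 3 shares of the deceased (Chioma, Kenji, and Mateus) are combined into a pool of 2,520,000.
That pool (2,520,000) is divided at the grandchildren's generation equally among Erik, Delphine, Kerensa, Zubin, Yevgeni, Teodor, and Dora: 360,000 each.

Delphine receives 360,000.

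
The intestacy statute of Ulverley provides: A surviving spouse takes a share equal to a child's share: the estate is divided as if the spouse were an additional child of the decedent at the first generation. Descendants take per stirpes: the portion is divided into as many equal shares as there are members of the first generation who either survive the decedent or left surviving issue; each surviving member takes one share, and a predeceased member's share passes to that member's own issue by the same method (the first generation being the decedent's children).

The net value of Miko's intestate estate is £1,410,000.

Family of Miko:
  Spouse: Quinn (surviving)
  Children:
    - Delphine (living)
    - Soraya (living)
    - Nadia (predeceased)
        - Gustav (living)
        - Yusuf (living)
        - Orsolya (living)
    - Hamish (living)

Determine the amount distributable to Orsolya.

The spouse counts as an additional share at the children's level, so there are 5 primary shares of £282,000. Quinn takes one such share (£282,000).
The children's combined portion (£1,128,000) is divided into 4 shares of £282,000: Delphine, Soraya, and Hamish each take £282,000; Nadia's £282,000 share passes to Nadia's issue.
Nadia's share (£282,000) is divided into 3 shares of £94,000: Gustav, Yusuf, and Orsolya each take £94,000.

Orsolya receives £94,000.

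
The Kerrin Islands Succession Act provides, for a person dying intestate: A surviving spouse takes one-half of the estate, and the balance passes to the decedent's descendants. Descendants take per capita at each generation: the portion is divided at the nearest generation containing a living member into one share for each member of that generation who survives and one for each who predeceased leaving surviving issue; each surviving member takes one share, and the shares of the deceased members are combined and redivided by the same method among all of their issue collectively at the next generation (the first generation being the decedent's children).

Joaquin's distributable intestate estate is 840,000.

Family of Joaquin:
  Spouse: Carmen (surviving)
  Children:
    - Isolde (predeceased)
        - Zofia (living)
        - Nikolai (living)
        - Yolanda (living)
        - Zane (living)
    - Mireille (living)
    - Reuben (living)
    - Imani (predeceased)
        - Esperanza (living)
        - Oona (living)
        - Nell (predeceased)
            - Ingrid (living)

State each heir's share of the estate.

Carmen: 420,000; Zofia: 30,000; Nikolai: 30,000; Yolanda: 30,000; Zane: 30,000; Mireille: 105,000; Reuben: 105,000; Esperanza: 30,000; Oona: 30,000; Ingrid: 30,000

Carmen takes one-half of 840,000 = 420,000. The remaining 420,000 passes to the descendants.
The descendants' portion (420,000) is divided at the children's generation into 4 shares of 105,000. Mireille and Reuben each take 105,000. The 2 shares of the deceased (Isolde and Imani) are combined into a pool of 210,000.
That pool (210,000) is divided at the grandchildren's generation into 7 shares of 30,000. Zofia, Nikolai, Yolanda, Zane, Esperanza, and Oona each take 30,000. The remaining share for the deceased Nell (30,000) is carried to the next generation.
That pool (30,000) passes entirely to Ingrid, the sole taker at the great-grandchildren's generation.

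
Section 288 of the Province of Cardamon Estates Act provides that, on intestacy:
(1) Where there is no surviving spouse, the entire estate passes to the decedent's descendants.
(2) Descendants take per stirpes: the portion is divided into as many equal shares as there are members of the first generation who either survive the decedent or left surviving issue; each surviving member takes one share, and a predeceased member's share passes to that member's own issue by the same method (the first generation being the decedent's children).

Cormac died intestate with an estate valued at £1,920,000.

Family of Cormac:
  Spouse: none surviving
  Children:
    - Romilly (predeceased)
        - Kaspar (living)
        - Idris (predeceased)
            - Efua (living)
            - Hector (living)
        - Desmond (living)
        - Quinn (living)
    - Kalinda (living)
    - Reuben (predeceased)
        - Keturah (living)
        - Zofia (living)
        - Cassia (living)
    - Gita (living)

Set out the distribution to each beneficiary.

Kaspar: £120,000; Efua: £60,000; Hector: £60,000; Desmond: £120,000; Quinn: £120,000; Kalinda: £480,000; Keturah: £160,000; Zofia: £160,000; Cassia: £160,000; Gita: £480,000

The entire £1,920,000 passes to the descendants.
That amount (£1,920,000) is divided into 4 shares of £480,000: Kalinda and Gita each take £480,000; Romilly's £480,000 share passes to Romilly's issue; Reuben's £480,000 share passes to Reuben's issue.
Romilly's share (£480,000) is divided into 4 shares of £120,000: Kaspar, Desmond, and Quinn each take £120,000; Idris's £120,000 share passes to Idris's issue.
Idris's share (£120,000) is divided into 2 shares of £60,000: Efua and Hector each take £60,000.
Reuben's share (£480,000) is divided into 3 shares of £160,000: Keturah, Zofia, and Cassia each take £160,000.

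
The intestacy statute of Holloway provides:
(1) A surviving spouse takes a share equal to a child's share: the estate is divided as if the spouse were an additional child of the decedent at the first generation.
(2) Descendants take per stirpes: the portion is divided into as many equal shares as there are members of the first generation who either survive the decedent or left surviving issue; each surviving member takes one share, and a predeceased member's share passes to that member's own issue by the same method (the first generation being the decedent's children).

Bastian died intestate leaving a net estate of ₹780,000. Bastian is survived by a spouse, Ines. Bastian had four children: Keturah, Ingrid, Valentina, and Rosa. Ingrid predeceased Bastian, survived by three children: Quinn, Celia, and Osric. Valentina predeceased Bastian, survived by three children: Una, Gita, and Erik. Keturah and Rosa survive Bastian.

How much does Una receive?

The spouse counts as an additional share at the children's level, so there are 5 primary shares of ₹156,000. Ines takes one such share (₹156,000).
The children's combined portion (₹624,000) is divided into 4 shares of ₹156,000: Keturah and Rosa each take ₹156,000; Ingrid's ₹156,000 share passes to Ingrid's issue; Valentina's ₹156,000 share passes to Valentina's issue.
Ingrid's share (₹156,000) is divided into 3 shares of ₹52,000: Quinn, Celia, and Osric each take ₹52,000.
Valentina's share (₹156,000) is divided into 3 shares of ₹52,000: Una, Gita, and Erik each take ₹52,000.

Una receives ₹52,000.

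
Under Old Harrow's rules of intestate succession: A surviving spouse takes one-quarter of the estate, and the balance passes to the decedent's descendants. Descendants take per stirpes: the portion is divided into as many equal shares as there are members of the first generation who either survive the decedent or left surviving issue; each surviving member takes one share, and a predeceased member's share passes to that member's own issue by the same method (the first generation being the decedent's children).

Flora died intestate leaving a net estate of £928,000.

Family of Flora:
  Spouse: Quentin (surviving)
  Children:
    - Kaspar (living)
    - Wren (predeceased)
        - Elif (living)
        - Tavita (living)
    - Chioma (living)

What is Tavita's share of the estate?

Tavita receives £116,000.

Quentin takes one-quarter of £928,000 = £232,000. The remaining £696,000 passes to the descendants.
The descendants' portion (£696,000) is divided into 3 shares of £232,000: Kaspar and Chioma each take £232,000; Wren's £232,000 share passes to Wren's issue.
Wren's share (£232,000) is divided into 2 shares of £116,000: Elif and Tavita each take £116,000.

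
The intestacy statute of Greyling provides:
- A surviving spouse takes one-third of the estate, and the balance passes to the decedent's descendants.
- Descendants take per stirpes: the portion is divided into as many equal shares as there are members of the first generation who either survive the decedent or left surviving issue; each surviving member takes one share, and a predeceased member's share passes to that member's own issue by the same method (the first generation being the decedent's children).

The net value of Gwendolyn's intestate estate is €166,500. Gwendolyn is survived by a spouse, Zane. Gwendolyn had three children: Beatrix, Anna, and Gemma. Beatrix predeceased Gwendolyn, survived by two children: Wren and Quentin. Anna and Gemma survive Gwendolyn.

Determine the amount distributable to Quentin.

Zane takes one-third of €166,500 = €55,500. The remaining €111,000 passes to the descendants.
The descendants' portion (€111,000) is divided into 3 shares of €37,000: Anna and Gemma each take €37,000; Beatrix's €37,000 share passes to Beatrix's issue.
Beatrix's share (€37,000) is divided into 2 shares of €18,500: Wren and Quentin each take €18,500.

Quentin receives €18,500.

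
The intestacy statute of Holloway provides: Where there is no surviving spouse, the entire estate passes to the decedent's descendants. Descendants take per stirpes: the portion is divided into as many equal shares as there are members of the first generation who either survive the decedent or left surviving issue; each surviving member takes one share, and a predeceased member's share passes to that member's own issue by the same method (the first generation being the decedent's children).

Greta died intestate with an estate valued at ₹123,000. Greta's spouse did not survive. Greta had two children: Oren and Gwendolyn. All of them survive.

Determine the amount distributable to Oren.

The entire ₹123,000 passes to the descendants.
That amount (₹123,000) is divided into 2 shares of ₹61,500: Oren and Gwendolyn each take ₹61,500.

Oren receives ₹61,500.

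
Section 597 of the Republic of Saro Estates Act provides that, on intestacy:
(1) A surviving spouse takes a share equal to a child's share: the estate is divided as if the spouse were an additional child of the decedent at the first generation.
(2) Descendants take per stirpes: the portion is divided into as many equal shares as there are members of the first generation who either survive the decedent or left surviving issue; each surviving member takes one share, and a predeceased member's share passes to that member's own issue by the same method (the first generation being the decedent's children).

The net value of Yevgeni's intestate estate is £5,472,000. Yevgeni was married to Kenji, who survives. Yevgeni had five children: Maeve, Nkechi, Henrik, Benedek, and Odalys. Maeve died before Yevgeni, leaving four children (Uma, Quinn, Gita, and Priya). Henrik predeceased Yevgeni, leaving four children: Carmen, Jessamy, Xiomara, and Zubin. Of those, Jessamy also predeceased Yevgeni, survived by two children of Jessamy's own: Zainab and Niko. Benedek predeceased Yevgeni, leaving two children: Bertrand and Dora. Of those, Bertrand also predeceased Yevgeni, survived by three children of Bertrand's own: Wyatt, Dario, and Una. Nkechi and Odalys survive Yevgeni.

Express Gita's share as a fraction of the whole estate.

Gita receives 1/24 of the estate.

The spouse counts as an additional share at the children's level, so there are 6 primary shares of £912,000. Kenji takes one such share (£912,000).
The children's combined portion (£4,560,000) is divided into 5 shares of £912,000: Nkechi and Odalys each take £912,000; Maeve's £912,000 share passes to Maeve's issue; Henrik's £912,000 share passes to Henrik's issue; Benedek's £912,000 share passes to Benedek's issue.
Maeve's share (£912,000) is divided into 4 shares of £228,000: Uma, Quinn, Gita, and Priya each take £228,000.
Henrik's share (£912,000) is divided into 4 shares of £228,000: Carmen, Xiomara, and Zubin each take £228,000; Jessamy's £228,000 share passes to Jessamy's issue.
Jessamy's share (£228,000) is divided into 2 shares of £114,000: Zainab and Niko each take £114,000.
Benedek's share (£912,000) is divided into 2 shares of £456,000: Dora takes £456,000; Bertrand's £456,000 share passes to Bertrand's issue.
Bertrand's share (£456,000) is divided into 3 shares of £152,000: Wyatt, Dario, and Una each take £152,000.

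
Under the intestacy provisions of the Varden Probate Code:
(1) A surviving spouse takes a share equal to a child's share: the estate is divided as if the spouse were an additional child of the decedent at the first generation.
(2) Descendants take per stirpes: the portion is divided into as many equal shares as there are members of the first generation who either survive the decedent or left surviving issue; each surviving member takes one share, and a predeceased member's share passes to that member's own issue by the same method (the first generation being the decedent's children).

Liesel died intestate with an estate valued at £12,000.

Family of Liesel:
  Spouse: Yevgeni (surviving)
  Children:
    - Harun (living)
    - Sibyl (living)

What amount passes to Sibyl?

The spouse counts as an additional share at the children's level, so there are 3 primary shares of £4,000. Yevgeni takes one such share (£4,000).
The children's combined portion (£8,000) is divided into 2 shares of £4,000: Harun and Sibyl each take £4,000.

Sibyl receives £4,000.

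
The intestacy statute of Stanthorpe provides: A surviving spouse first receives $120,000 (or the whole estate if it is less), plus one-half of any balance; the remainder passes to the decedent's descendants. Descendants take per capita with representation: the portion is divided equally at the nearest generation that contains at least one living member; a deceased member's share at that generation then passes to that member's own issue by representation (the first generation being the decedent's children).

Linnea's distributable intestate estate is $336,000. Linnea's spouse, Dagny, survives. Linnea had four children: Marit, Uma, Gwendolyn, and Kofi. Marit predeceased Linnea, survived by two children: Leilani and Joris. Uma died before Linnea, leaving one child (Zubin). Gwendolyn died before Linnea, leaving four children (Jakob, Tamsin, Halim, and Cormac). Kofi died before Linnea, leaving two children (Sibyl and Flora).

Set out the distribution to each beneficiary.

Dagny: $228,000; Leilani: $12,000; Joris: $12,000; Zubin: $12,000; Jakob: $12,000; Tamsin: $12,000; Halim: $12,000; Cormac: $12,000; Sibyl: $12,000; Flora: $12,000

Dagny first takes $120,000, leaving a balance of $216,000. Dagny then takes one-half of the balance ($108,000), for a total of $228,000. The remaining $108,000 passes to the descendants.
No child survives, so the initial division is made at the grandchildren's generation.
The descendants' portion ($108,000) is divided into 9 shares of $12,000: Leilani, Joris, Zubin, Jakob, Tamsin, Halim, Cormac, Sibyl, and Flora each take $12,000.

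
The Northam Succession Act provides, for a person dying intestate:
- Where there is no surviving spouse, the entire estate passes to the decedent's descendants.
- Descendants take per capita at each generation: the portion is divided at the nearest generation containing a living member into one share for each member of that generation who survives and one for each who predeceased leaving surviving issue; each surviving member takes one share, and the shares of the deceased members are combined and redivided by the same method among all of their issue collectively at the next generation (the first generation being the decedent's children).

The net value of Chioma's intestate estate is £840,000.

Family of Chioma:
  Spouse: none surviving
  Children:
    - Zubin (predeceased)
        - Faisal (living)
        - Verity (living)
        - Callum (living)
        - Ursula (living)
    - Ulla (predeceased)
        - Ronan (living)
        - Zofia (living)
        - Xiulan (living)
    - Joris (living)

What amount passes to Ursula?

The entire £840,000 passes to the descendants.
That amount (£840,000) is divided at the children's generation into 3 shares of £280,000. Joris takes £280,000. The 2 shares of the deceased (Zubin and Ulla) are combined into a pool of £560,000.
That pool (£560,000) is divided at the grandchildren's generation equally among Faisal, Verity, Callum, Ursula, Ronan, Zofia, and Xiulan: £80,000 each.

Ursula receives £80,000.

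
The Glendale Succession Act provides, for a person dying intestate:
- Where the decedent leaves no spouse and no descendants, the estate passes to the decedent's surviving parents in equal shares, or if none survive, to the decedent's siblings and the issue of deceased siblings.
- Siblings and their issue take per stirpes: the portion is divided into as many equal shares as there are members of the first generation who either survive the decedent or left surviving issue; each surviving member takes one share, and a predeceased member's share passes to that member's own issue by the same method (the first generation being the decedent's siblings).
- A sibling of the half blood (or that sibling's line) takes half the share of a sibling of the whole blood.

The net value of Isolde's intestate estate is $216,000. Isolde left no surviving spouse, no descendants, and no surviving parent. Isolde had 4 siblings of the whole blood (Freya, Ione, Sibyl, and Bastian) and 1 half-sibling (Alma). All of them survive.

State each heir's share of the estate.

Freya: $48,000; Ione: $48,000; Sibyl: $48,000; Bastian: $48,000; Alma: $24,000

The entire $216,000 passes to the siblings and their issue.
Counting each half-blood sibling's line as half a unit, there are 9/2 units in $216,000, so one unit is $48,000. Whole-blood lines (Freya, Ione, Sibyl, and Bastian) take $48,000 each; half-blood lines (Alma) take $24,000 each.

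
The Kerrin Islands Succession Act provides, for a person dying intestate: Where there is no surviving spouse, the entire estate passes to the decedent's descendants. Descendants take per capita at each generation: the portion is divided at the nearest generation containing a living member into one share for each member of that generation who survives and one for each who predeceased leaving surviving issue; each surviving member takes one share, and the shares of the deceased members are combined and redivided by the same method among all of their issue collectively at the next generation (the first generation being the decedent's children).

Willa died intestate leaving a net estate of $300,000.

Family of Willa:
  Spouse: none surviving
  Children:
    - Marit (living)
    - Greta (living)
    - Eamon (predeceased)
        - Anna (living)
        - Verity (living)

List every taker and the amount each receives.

Marit: $100,000; Greta: $100,000; Anna: $50,000; Verity: $50,000

The entire $300,000 passes to the descendants.
That amount ($300,000) is divided at the children's generation into 3 shares of $100,000. Marit and Greta each take $100,000. The remaining share for the deceased Eamon ($100,000) is carried to the next generation.
That pool ($100,000) is divided at the grandchildren's generation equally among Anna and Verity: $50,000 each.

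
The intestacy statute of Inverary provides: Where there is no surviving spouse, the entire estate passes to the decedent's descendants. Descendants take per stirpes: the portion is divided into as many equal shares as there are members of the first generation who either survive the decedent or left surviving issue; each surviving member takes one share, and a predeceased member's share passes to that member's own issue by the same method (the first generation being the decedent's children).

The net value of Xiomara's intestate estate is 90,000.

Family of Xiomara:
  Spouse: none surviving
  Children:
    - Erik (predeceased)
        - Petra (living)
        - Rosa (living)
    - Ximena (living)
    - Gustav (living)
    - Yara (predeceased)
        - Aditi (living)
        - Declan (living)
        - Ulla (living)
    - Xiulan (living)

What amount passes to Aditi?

The entire 90,000 passes to the descendants.
That amount (90,000) is divided into 5 shares of 18,000: Ximena, Gustav, and Xiulan each take 18,000; Erik's 18,000 share passes to Erik's issue; Yara's 18,000 share passes to Yara's issue.
Erik's share (18,000) is divided into 2 shares of 9,000: Petra and Rosa each take 9,000.
Yara's share (18,000) is divided into 3 shares of 6,000: Aditi, Declan, and Ulla each take 6,000.

Aditi receives 6,000.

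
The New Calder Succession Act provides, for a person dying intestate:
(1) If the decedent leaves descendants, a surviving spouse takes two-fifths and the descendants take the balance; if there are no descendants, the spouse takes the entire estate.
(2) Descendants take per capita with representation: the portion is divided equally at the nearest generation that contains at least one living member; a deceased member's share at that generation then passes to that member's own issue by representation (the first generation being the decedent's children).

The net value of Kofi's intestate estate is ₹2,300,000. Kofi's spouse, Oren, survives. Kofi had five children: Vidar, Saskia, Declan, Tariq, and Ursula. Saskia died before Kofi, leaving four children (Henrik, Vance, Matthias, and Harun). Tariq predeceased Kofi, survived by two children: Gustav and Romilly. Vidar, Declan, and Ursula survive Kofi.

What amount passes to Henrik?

Oren takes two-fifths of ₹2,300,000 = ₹920,000. The remaining ₹1,380,000 passes to the descendants.
The descendants' portion (₹1,380,000) is divided into 5 shares of ₹276,000: Vidar, Declan, and Ursula each take ₹276,000; Saskia's ₹276,000 share passes to Saskia's issue; Tariq's ₹276,000 share passes to Tariq's issue.
Saskia's share (₹276,000) is divided into 4 shares of ₹69,000: Henrik, Vance, Matthias, and Harun each take ₹69,000.
Tariq's share (₹276,000) is divided into 2 shares of ₹138,000: Gustav and Romilly each take ₹138,000.

Henrik receives ₹69,000.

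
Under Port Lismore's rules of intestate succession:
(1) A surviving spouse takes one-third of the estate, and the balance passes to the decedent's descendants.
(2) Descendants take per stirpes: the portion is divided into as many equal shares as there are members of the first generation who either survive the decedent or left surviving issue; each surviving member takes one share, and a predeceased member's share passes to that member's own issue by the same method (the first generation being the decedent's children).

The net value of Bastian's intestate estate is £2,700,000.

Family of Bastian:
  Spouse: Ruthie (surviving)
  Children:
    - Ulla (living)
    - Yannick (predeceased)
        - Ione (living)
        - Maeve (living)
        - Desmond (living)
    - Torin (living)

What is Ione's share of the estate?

Ione receives £200,000.

Ruthie takes one-third of £2,700,000 = £900,000. The remaining £1,800,000 passes to the descendants.
The descendants' portion (£1,800,000) is divided into 3 shares of £600,000: Ulla and Torin each take £600,000; Yannick's £600,000 share passes to Yannick's issue.
Yannick's share (£600,000) is divided into 3 shares of £200,000: Ione, Maeve, and Desmond each take £200,000.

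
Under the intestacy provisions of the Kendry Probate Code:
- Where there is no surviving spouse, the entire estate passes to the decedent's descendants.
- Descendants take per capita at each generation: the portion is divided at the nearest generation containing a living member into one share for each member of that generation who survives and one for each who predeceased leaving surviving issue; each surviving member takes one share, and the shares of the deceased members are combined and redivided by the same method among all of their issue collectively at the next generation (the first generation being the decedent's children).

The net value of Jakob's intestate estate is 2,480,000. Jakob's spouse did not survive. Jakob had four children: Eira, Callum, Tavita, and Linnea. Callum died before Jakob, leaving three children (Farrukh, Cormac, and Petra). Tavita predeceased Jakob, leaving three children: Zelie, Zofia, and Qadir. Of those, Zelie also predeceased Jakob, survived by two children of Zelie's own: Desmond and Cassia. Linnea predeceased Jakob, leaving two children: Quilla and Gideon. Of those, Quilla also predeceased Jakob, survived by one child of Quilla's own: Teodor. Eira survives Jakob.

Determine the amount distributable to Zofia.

The entire 2,480,000 passes to the descendants.
That amount (2,480,000) is divided at the children's generation into 4 shares of 620,000. Eira takes 620,000. The 3 shares of the deceased (Callum, Tavita, and Linnea) are combined into a pool of 1,860,000.
That pool (1,860,000) is divided at the grandchildren's generation into 8 shares of 232,500. Farrukh, Cormac, Petra, Zofia, Qadir, and Gideon each take 232,500. The 2 shares of the deceased (Zelie and Quilla) are combined into a pool of 465,000.
That pool (465,000) is divided at the great-grandchildren's generation equally among Desmond, Cassia, and Teodor: 155,000 each.

Zofia receives 232,500.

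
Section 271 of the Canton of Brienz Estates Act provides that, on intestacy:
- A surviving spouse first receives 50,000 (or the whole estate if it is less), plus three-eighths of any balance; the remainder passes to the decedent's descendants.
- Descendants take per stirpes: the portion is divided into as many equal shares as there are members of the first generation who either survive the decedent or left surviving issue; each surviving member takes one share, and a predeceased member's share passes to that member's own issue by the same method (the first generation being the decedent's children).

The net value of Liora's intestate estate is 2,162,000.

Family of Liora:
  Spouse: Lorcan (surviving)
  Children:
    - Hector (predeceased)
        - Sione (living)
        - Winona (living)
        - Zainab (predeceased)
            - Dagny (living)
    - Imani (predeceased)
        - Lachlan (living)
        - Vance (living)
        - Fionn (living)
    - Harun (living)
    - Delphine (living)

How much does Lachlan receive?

Lachlan receives 110,000.

Lorcan first takes 50,000, leaving a balance of 2,112,000. Lorcan then takes three-eighths of the balance (792,000), for a total of 842,000. The remaining 1,320,000 passes to the descendants.
The descendants' portion (1,320,000) is divided into 4 shares of 330,000: Harun and Delphine each take 330,000; Hector's 330,000 share passes to Hector's issue; Imani's 330,000 share passes to Imani's issue.
Hector's share (330,000) is divided into 3 shares of 110,000: Sione and Winona each take 110,000; Zainab's 110,000 share passes to Zainab's issue.
Zainab's share (110,000) passes entirely to Dagny.
Imani's share (330,000) is divided into 3 shares of 110,000: Lachlan, Vance, and Fionn each take 110,000.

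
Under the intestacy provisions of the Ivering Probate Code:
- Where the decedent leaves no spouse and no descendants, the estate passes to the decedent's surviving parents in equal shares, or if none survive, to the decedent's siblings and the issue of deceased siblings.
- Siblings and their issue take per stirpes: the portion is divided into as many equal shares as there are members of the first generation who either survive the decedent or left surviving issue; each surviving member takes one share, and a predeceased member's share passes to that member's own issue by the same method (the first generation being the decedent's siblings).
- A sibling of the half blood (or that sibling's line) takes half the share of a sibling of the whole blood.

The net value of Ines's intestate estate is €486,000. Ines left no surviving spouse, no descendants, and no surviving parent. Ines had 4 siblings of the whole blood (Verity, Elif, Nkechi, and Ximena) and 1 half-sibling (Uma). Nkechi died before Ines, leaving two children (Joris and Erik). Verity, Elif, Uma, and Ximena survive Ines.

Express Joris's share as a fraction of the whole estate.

Joris receives 1/9 of the estate.

The entire €486,000 passes to the siblings and their issue.
Counting each half-blood sibling's line as half a unit, there are 9/2 units in €486,000, so one unit is €108,000. Whole-blood lines (Verity, Elif, Nkechi, and Ximena) take €108,000 each; half-blood lines (Uma) take €54,000 each.
Nkechi's share (€108,000) is divided into 2 shares of €54,000: Joris and Erik each take €54,000.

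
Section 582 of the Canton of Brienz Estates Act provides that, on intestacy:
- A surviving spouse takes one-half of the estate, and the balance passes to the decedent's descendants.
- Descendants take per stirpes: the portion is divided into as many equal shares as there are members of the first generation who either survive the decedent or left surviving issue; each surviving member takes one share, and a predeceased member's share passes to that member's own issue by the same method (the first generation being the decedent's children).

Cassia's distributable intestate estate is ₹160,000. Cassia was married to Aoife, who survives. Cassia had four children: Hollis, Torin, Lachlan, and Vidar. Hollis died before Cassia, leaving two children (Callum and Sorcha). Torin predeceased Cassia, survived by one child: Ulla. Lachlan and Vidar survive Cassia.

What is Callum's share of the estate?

Aoife takes one-half of ₹160,000 = ₹80,000. The remaining ₹80,000 passes to the descendants.
The descendants' portion (₹80,000) is divided into 4 shares of ₹20,000: Lachlan and Vidar each take ₹20,000; Hollis's ₹20,000 share passes to Hollis's issue; Torin's ₹20,000 share passes to Torin's issue.
Hollis's share (₹20,000) is divided into 2 shares of ₹10,000: Callum and Sorcha each take ₹10,000.
Torin's share (₹20,000) passes entirely to Ulla.

Callum receives ₹10,000.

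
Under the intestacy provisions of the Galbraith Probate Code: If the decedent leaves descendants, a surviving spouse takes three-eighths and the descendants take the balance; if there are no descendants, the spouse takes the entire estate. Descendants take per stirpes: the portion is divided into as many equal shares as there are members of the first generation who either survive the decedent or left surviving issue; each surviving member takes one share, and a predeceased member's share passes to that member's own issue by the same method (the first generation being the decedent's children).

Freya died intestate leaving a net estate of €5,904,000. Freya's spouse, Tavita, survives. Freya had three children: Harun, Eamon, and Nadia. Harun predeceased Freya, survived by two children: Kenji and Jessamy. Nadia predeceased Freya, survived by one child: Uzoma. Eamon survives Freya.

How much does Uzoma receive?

Uzoma receives €1,230,000.

Tavita takes three-eighths of €5,904,000 = €2,214,000. The remaining €3,690,000 passes to the descendants.
The descendants' portion (€3,690,000) is divided into 3 shares of €1,230,000: Eamon takes €1,230,000; Harun's €1,230,000 share passes to Harun's issue; Nadia's €1,230,000 share passes to Nadia's issue.
Harun's share (€1,230,000) is divided into 2 shares of €615,000: Kenji and Jessamy each take €615,000.
Nadia's share (€1,230,000) passes entirely to Uzoma.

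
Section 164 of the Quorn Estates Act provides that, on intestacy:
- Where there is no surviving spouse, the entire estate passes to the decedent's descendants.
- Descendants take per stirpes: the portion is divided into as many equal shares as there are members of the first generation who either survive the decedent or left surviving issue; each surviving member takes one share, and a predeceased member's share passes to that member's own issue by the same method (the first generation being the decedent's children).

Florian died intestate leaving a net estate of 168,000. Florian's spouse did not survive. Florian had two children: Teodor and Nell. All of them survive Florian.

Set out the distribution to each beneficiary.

The entire 168,000 passes to the descendants.
That amount (168,000) is divided into 2 shares of 84,000: Teodor and Nell each take 84,000.

Teodor: 84,000; Nell: 84,000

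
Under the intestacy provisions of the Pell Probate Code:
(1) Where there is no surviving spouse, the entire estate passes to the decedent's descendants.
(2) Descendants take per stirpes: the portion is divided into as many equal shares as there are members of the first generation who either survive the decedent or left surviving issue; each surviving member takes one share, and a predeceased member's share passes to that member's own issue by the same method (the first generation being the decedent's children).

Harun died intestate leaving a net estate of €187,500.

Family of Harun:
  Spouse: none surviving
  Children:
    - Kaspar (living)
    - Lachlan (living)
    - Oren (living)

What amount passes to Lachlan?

Lachlan receives €62,500.

The entire €187,500 passes to the descendants.
That amount (€187,500) is divided into 3 shares of €62,500: Kaspar, Lachlan, and Oren each take €62,500.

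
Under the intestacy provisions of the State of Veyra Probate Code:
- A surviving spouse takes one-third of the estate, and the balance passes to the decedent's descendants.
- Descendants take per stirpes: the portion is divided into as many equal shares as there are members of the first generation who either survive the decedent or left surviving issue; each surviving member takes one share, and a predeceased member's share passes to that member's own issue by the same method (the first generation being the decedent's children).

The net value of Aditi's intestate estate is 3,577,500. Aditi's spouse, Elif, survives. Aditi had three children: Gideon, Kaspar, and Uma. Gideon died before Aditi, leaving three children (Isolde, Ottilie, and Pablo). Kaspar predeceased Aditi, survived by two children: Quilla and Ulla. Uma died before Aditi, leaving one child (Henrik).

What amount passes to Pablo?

Elif takes one-third of 3,577,500 = 1,192,500. The remaining 2,385,000 passes to the descendants.
The descendants' portion (2,385,000) is divided into 3 shares of 795,000: Gideon's 795,000 share passes to Gideon's issue; Kaspar's 795,000 share passes to Kaspar's issue; Uma's 795,000 share passes to Uma's issue.
Gideon's share (795,000) is divided into 3 shares of 265,000: Isolde, Ottilie, and Pablo each take 265,000.
Kaspar's share (795,000) is divided into 2 shares of 397,500: Quilla and Ulla each take 397,500.
Uma's share (795,000) passes entirely to Henrik.

Pablo receives 265,000.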